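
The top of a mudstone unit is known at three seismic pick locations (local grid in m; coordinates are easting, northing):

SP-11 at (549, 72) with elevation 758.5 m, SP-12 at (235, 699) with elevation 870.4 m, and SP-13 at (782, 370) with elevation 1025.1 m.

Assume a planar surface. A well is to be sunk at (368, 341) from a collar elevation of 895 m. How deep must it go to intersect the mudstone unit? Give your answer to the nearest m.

114 m

Let the plane be z = a·easting + b·northing + c.
SP-12−SP-11: −314a + 627b = 111.9;  SP-13−SP-11: 233a + 298b = 266.6.
Solving gives a = 0.55833, b = 0.45808.
Then c = 758.5 − a·549 − b·72 = 418.99.
At (368, 341): z_contact = 205.5 + 156.2 + 418.99 = 780.7 m.
Depth below ground = 895 − 780.7 = 114 m.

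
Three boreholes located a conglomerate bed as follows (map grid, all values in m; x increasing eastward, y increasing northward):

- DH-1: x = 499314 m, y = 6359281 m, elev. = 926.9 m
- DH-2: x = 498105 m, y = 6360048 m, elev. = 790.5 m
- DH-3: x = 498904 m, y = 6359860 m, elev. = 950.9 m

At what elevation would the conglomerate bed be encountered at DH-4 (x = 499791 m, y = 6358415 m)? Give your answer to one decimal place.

856.6 m

Let the plane be z = a·x + b·y + c.
DH-2−DH-1: −1209a + 767b = −136.4;  DH-3−DH-1: −410a + 579b = 24.
Solving gives a = 0.252589478, b = 0.220313793.
Then c = 926.9 − a·499314 − b·6359281 = −1526231.88.
At (499791, 6358415): z = 126241.9 + 1400846.5 − 1526231.88 = 856.6 m.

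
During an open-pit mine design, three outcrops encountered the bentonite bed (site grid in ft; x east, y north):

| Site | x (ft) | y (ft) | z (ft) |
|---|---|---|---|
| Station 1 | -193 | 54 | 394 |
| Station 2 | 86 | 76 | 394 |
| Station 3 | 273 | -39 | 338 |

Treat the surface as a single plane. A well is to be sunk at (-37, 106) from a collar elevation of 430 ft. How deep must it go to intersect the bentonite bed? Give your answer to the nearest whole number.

Let the plane be z = a·x + b·y + c.
Station 2−Station 1: 279a + 22b = 0;  Station 3−Station 1: 466a − 93b = −56.
Solving gives a = −0.03403, b = 0.43161.
Then c = 394 − a·-193 − b·54 = 364.12.
At (-37, 106): z_contact = 1.3 + 45.8 + 364.12 = 411.1 ft.
Depth below ground = 430 − 411.1 = 19 ft.

19 ft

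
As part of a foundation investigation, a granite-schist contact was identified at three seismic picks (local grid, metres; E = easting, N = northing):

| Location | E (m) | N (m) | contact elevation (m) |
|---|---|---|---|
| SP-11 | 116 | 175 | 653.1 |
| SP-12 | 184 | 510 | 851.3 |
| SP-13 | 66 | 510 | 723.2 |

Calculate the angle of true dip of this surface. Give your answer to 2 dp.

48.92°

Let the plane be z = a·E + b·N + c.
SP-12−SP-11: 68a + 335b = 198.2;  SP-13−SP-11: −50a + 335b = 70.1.
Solving gives a = 1.08559, b = 0.37128.
Gradient magnitude |∇z| = √(a² + b²) = √(1.17851 + 0.13785) = 1.14733.
True dip = arctan(1.14733) = 48.92°, dipping toward WSW (azimuth ≈ 251°).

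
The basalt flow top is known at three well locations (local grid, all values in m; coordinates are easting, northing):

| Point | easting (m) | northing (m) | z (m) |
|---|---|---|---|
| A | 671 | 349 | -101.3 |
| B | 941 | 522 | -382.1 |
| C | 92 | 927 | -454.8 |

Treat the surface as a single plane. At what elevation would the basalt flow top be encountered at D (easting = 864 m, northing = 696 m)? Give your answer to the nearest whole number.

-527 m

Let the plane be z = a·easting + b·northing + c.
B−A: 270a + 173b = −280.8;  C−A: −579a + 578b = −353.5.
Solving gives a = −0.39476, b = −1.00703.
Then c = -101.3 − a·671 − b·349 = 515.03.
At (864, 696): z = −341.1 − 700.9 + 515.03 = -526.9 m.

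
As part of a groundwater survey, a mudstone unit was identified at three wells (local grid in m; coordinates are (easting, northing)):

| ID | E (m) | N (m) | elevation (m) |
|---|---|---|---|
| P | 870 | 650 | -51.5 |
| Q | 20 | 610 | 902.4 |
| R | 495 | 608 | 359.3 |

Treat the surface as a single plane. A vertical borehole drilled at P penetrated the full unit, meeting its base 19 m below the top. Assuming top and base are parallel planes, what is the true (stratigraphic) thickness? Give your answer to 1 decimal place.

12.1 m

Let the plane be z = a·E + b·N + c.
Q−P: −850a − 40b = 953.9;  R−P: −375a − 42b = 410.8.
Solving gives a = −1.14163, b = 0.41220.
|∇z| = √(a²+b²) = 1.21377, so dip δ = arctan(1.21377) = 50.52°.
True thickness = vertical thickness × cos δ = 19 × cos 50.52° = 12.1 m.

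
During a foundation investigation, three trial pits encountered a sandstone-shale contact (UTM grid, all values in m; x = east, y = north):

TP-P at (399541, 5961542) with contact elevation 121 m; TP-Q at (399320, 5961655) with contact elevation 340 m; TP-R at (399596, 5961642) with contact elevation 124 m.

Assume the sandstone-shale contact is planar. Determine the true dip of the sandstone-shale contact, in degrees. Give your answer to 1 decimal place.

41.5°

Let the plane be z = a·x + b·y + c.
TP-Q−TP-P: −221a + 113b = 219;  TP-R−TP-P: 55a + 100b = 3.
Solving gives a = −0.76147, b = 0.44881.
Gradient magnitude |∇z| = √(a² + b²) = √(0.57984 + 0.20143) = 0.88389.
True dip = arctan(0.88389) = 41.5°, dipping toward ESE (azimuth ≈ 121°).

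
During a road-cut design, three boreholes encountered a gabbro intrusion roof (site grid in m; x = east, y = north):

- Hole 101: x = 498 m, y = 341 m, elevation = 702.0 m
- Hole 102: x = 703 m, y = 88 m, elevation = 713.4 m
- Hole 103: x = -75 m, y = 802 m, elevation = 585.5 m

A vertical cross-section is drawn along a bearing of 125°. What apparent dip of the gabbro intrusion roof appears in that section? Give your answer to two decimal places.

11.09°

Two edge vectors: Hole 101→Hole 102 = (205, -253, 11.4), Hole 101→Hole 103 = (-573, 461, -116.5).
Normal n = (Hole 101→Hole 102) × (Hole 101→Hole 103) = (24219.1, 17350.3, -50464).
So ∂z/∂x = −n_x/n_z = 0.47993 and ∂z/∂y = −n_y/n_z = 0.34382.
Unit vector along 125° is (sin 125°, cos 125°) = (0.8192, -0.5736).
Slope in that direction = a·(0.8192) + b·(-0.5736) = 0.19593.
Apparent dip = arctan|0.19593| = 11.09° (true dip is 30.6°, so apparent ≤ true as expected).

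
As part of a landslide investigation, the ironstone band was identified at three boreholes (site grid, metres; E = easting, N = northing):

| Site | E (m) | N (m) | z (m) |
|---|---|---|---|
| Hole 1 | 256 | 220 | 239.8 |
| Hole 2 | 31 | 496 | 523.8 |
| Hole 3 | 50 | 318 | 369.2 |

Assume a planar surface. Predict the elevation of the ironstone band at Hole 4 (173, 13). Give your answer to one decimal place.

83.8 m

Let the plane be z = a·E + b·N + c.
Hole 2−Hole 1: −225a + 276b = 284;  Hole 3−Hole 1: −206a + 98b = 129.4.
Solving gives a = −0.22647, b = 0.84437.
Then c = 239.8 − a·256 − b·220 = 112.01.
At (173, 13): z = −39.2 + 11.0 + 112.01 = 83.8 m.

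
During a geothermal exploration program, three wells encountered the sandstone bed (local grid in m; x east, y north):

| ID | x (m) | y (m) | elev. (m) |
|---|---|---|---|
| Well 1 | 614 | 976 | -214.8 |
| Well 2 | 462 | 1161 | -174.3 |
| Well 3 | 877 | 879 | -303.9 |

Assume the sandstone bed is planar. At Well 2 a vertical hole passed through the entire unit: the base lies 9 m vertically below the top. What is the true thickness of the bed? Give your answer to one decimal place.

Let the plane be z = a·x + b·y + c.
Well 2−Well 1: −152a + 185b = 40.5;  Well 3−Well 1: 263a − 97b = −89.1.
Solving gives a = −0.37023, b = −0.08527.
|∇z| = √(a²+b²) = 0.37993, so dip δ = arctan(0.37993) = 20.80°.
True thickness = vertical thickness × cos δ = 9 × cos 20.80° = 8.4 m.

8.4 m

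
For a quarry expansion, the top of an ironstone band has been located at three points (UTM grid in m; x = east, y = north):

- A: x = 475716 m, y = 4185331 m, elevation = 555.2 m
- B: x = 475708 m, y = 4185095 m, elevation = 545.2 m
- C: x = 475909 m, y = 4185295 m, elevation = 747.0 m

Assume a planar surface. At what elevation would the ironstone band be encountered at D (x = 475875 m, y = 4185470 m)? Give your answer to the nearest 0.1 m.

714.7 m

Let the plane be z = a·x + b·y + c.
B−A: −8a − 236b = −10;  C−A: 193a − 36b = 191.8.
Solving gives a = 0.995392268, b = 0.008630771.
Then c = 555.2 − a·475716 − b·4185331 = −509091.46.
At (475875, 4185470): z = 473682.3 + 36123.8 − 509091.46 = 714.7 m.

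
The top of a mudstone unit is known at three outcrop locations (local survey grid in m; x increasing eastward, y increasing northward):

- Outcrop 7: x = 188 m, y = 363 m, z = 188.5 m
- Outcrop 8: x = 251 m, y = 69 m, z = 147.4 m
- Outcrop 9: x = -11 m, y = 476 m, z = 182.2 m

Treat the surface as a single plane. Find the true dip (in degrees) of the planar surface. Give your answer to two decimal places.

Two edge vectors: Outcrop 7→Outcrop 8 = (63, -294, -41.1), Outcrop 7→Outcrop 9 = (-199, 113, -6.3).
Normal n = (Outcrop 7→Outcrop 8) × (Outcrop 7→Outcrop 9) = (6496.5, 8575.8, -51387).
So ∂z/∂x = −n_x/n_z = 0.12642 and ∂z/∂y = −n_y/n_z = 0.16689.
Gradient magnitude |∇z| = √(a² + b²) = √(0.01598 + 0.02785) = 0.20937.
True dip = arctan(0.20937) = 11.82°, dipping toward SW (azimuth ≈ 217°).

11.82°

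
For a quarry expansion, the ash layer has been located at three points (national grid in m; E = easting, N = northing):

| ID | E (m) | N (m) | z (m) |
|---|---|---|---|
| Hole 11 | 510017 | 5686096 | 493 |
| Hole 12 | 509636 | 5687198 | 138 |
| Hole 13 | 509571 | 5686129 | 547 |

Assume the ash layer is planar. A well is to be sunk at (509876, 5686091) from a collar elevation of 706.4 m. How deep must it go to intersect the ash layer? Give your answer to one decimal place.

190.6 m

Two edge vectors: Hole 11→Hole 12 = (-381, 1102, -355), Hole 11→Hole 13 = (-446, 33, 54).
Normal n = (Hole 11→Hole 12) × (Hole 11→Hole 13) = (71223, 178904, 478919).
So ∂z/∂E = −n_x/n_z = −0.148716171 and ∂z/∂N = −n_y/n_z = −0.373557950.
Intercept c from Hole 11: 493 + 75847.78 + 2124086.37 = 2200427.14.
At (509876, 5686091): z_contact = −75826.81 − 2124084.50 + 2200427.14 = 515.84 m.
Depth below ground = 706.4 − 515.84 = 190.6 m.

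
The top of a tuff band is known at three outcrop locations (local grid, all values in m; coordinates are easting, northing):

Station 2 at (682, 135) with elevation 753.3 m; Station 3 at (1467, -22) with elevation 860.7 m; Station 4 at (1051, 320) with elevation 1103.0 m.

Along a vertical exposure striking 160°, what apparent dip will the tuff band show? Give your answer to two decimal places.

43.85°

Two edge vectors: Station 2→Station 3 = (785, -157, 107.4), Station 2→Station 4 = (369, 185, 349.7).
Normal n = (Station 2→Station 3) × (Station 2→Station 4) = (-74771.9, -234883.9, 203158).
So ∂z/∂easting = −n_x/n_z = 0.36805 and ∂z/∂northing = −n_y/n_z = 1.15616.
Unit vector along 160° is (sin 160°, cos 160°) = (0.3420, -0.9397).
Slope in that direction = a·(0.3420) + b·(-0.9397) = −0.96056.
Apparent dip = arctan|0.96056| = 43.85° (true dip is 50.5°, so apparent ≤ true as expected).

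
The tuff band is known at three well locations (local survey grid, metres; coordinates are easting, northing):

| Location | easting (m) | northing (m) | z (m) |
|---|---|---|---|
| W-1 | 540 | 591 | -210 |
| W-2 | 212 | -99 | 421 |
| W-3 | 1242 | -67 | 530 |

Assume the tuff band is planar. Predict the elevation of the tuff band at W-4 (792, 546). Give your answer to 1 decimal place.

-131.6 m

Let the plane be z = a·easting + b·northing + c.
W-2−W-1: −328a − 690b = 631;  W-3−W-1: 702a − 658b = 740.
Solving gives a = 0.136249, b = −0.979260.
Then c = -210 − a·540 − b·591 = 295.17.
At (792, 546): z = 107.9 − 534.7 + 295.17 = -131.6 m.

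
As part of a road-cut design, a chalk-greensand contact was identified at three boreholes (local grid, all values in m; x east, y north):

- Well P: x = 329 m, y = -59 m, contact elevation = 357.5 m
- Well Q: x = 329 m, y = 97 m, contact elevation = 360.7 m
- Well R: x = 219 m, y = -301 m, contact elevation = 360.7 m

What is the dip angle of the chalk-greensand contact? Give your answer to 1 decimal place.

4.4°

Let the plane be z = a·x + b·y + c.
Well Q−Well P: 0a + 156b = 3.2;  Well R−Well P: −110a − 242b = 3.2.
Solving gives a = −0.07422, b = 0.02051.
Gradient magnitude |∇z| = √(a² + b²) = √(0.00551 + 0.00042) = 0.07700.
True dip = arctan(0.07700) = 4.4°, dipping toward ESE (azimuth ≈ 105°).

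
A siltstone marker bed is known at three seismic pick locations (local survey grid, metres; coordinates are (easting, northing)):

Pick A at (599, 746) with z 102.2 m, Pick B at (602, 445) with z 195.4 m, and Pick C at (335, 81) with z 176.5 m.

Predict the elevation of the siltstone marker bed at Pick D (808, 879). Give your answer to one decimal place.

163.3 m

Let the plane be z = a·E + b·N + c.
Pick B−Pick A: 3a − 301b = 93.2;  Pick C−Pick A: −264a − 665b = 74.3.
Solving gives a = 0.48630, b = −0.30479.
Then c = 102.2 − a·599 − b·746 = 38.28.
At (808, 879): z = 392.9 − 267.9 + 38.28 = 163.3 m.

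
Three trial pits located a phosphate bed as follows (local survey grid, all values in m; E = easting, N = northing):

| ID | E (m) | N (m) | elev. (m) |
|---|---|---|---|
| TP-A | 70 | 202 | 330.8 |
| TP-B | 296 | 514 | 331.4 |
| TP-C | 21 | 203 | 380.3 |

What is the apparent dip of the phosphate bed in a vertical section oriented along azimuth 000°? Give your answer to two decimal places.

Let the plane be z = a·E + b·N + c.
TP-B−TP-A: 226a + 312b = 0.6;  TP-C−TP-A: −49a + 1b = 49.5.
Solving gives a = −0.99545, b = 0.72299.
Unit vector along 000° is (sin 0°, cos 0°) = (0.0000, 1.0000).
Slope in that direction = a·(0.0000) + b·(1.0000) = 0.72299.
Apparent dip = arctan|0.72299| = 35.87° (true dip is 50.9°, so apparent ≤ true as expected).

35.87°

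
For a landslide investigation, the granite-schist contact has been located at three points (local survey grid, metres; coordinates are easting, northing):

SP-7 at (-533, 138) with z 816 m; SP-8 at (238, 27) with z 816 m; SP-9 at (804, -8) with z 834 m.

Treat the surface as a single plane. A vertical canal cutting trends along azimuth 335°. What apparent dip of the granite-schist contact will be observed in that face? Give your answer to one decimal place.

Let the plane be z = a·easting + b·northing + c.
SP-8−SP-7: 771a − 111b = 0;  SP-9−SP-7: 1337a − 146b = 18.
Solving gives a = 0.05575, b = 0.38721.
Unit vector along 335° is (sin 335°, cos 335°) = (-0.4226, 0.9063).
Slope in that direction = a·(-0.4226) + b·(0.9063) = 0.32737.
Apparent dip = arctan|0.32737| = 18.1° (true dip is 21.4°, so apparent ≤ true as expected).

18.1°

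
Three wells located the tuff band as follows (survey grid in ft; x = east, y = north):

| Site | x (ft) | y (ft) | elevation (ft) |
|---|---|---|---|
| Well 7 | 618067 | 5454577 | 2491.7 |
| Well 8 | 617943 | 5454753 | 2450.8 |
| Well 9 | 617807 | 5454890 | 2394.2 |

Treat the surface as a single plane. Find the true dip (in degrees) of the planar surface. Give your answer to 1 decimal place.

Two edge vectors: Well 7→Well 8 = (-124, 176, -40.9), Well 7→Well 9 = (-260, 313, -97.5).
Normal n = (Well 7→Well 8) × (Well 7→Well 9) = (-4358.3, -1456, 6948).
So ∂z/∂x = −n_x/n_z = 0.62727 and ∂z/∂y = −n_y/n_z = 0.20956.
Gradient magnitude |∇z| = √(a² + b²) = √(0.39347 + 0.04391) = 0.66135.
True dip = arctan(0.66135) = 33.5°, dipping toward WSW (azimuth ≈ 252°).

33.5°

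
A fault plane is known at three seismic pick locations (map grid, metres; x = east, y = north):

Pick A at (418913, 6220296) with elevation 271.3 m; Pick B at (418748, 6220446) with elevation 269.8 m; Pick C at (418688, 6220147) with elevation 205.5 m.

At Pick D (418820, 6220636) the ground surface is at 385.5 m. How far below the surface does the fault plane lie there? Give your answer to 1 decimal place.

69.0 m

Let the plane be z = a·x + b·y + c.
Pick B−Pick A: −165a + 150b = −1.5;  Pick C−Pick A: −225a − 149b = −65.8.
Solving gives a = 0.173026485, b = 0.180329133.
Then c = 271.3 − a·418913 − b·6220296 = −1193912.33.
At (418820, 6220636): z_contact = 72466.95 + 1121761.90 − 1193912.33 = 316.52 m.
Depth below ground = 385.5 − 316.52 = 69.0 m.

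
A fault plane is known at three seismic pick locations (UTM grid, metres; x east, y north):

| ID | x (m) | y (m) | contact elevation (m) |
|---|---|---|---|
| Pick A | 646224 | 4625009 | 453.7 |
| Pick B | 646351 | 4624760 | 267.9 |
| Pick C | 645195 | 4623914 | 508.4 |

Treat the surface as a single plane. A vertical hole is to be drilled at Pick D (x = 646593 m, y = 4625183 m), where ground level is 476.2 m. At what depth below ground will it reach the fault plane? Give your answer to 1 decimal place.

144.0 m

Two edge vectors: Pick A→Pick B = (127, -249, -185.8), Pick A→Pick C = (-1029, -1095, 54.7).
Normal n = (Pick A→Pick B) × (Pick A→Pick C) = (-217071.3, 184241.3, -395286).
So ∂z/∂x = −n_x/n_z = −0.549149983 and ∂z/∂y = −n_y/n_z = 0.466096194.
Intercept c from Pick A: 453.7 + 354873.90 − 2155699.09 = −1800371.49.
At (646593, 4625183): z_contact = −355076.53 + 2155780.19 − 1800371.49 = 332.16 m.
Depth below ground = 476.2 − 332.16 = 144.0 m.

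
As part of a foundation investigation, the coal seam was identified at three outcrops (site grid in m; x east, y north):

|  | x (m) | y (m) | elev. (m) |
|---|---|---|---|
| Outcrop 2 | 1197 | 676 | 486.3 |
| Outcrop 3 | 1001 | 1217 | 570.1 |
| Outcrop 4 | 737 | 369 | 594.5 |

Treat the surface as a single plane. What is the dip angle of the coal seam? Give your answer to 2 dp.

Two edge vectors: Outcrop 2→Outcrop 3 = (-196, 541, 83.8), Outcrop 2→Outcrop 4 = (-460, -307, 108.2).
Normal n = (Outcrop 2→Outcrop 3) × (Outcrop 2→Outcrop 4) = (84262.8, -17340.8, 309032).
So ∂z/∂x = −n_x/n_z = −0.27267 and ∂z/∂y = −n_y/n_z = 0.05611.
Gradient magnitude |∇z| = √(a² + b²) = √(0.07435 + 0.00315) = 0.27838.
True dip = arctan(0.27838) = 15.56°, dipping toward ESE (azimuth ≈ 102°).

15.56°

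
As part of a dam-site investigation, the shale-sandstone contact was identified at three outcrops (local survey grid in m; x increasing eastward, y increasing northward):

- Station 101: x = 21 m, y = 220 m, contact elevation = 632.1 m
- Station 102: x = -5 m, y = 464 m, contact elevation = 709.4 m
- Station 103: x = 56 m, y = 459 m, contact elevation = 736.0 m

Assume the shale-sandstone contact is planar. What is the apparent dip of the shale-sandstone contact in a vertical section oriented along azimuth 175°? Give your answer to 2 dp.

17.98°

Let the plane be z = a·x + b·y + c.
Station 102−Station 101: −26a + 244b = 77.3;  Station 103−Station 101: 35a + 239b = 103.9.
Solving gives a = 0.46610, b = 0.36647.
Unit vector along 175° is (sin 175°, cos 175°) = (0.0872, -0.9962).
Slope in that direction = a·(0.0872) + b·(-0.9962) = −0.32445.
Apparent dip = arctan|0.32445| = 17.98° (true dip is 30.7°, so apparent ≤ true as expected).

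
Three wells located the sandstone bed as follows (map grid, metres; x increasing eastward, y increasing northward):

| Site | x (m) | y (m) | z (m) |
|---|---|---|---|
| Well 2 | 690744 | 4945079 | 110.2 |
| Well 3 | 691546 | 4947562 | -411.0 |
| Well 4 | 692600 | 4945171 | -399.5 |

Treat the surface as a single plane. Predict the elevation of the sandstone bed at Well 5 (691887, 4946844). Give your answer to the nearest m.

-414 m

Let the plane be z = a·x + b·y + c.
Well 3−Well 2: 802a + 2483b = −521.2;  Well 4−Well 2: 1856a + 92b = −509.7.
Solving gives a = −0.26851707, b = −0.12317733.
Then c = 110.2 − a·690744 − b·4945079 = 794708.38.
At (691887, 4946844): z = −185783.5 − 609339.0 + 794708.38 = -414.1 m.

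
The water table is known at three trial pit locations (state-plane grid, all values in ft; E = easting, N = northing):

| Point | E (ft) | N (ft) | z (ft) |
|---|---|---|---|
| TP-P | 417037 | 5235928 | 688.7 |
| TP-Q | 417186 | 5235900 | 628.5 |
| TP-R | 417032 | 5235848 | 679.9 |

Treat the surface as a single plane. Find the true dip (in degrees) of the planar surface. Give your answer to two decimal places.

Two edge vectors: TP-P→TP-Q = (149, -28, -60.2), TP-P→TP-R = (-5, -80, -8.8).
Normal n = (TP-P→TP-Q) × (TP-P→TP-R) = (-4569.6, 1612.2, -12060).
So ∂z/∂E = −n_x/n_z = −0.37891 and ∂z/∂N = −n_y/n_z = 0.13368.
Gradient magnitude |∇z| = √(a² + b²) = √(0.14357 + 0.01787) = 0.40180.
True dip = arctan(0.40180) = 21.89°, dipping toward ESE (azimuth ≈ 109°).

21.89°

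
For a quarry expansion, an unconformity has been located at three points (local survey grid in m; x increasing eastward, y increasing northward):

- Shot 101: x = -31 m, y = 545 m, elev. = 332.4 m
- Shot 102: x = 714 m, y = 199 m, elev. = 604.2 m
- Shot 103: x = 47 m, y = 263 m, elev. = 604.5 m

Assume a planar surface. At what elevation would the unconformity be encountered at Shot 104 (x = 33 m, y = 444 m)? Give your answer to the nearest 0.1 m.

426.4 m

Two edge vectors: Shot 101→Shot 102 = (745, -346, 271.8), Shot 101→Shot 103 = (78, -282, 272.1).
Normal n = (Shot 101→Shot 102) × (Shot 101→Shot 103) = (-17499, -181514.1, -183102).
So ∂z/∂x = −n_x/n_z = −0.09557 and ∂z/∂y = −n_y/n_z = −0.99133.
Intercept c from Shot 101: 332.4 − 2.96 + 540.27 = 869.71.
At (33, 444): z = −3.2 − 440.1 + 869.71 = 426.4 m.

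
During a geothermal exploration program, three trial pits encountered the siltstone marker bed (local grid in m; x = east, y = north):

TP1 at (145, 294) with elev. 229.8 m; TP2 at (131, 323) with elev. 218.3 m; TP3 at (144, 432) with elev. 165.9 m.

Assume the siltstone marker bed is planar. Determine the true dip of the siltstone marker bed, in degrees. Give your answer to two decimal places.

25.86°

Let the plane be z = a·x + b·y + c.
TP2−TP1: −14a + 29b = −11.5;  TP3−TP1: −1a + 138b = −63.9.
Solving gives a = −0.13983, b = −0.46406.
Gradient magnitude |∇z| = √(a² + b²) = √(0.01955 + 0.21535) = 0.48467.
True dip = arctan(0.48467) = 25.86°, dipping toward NNE (azimuth ≈ 017°).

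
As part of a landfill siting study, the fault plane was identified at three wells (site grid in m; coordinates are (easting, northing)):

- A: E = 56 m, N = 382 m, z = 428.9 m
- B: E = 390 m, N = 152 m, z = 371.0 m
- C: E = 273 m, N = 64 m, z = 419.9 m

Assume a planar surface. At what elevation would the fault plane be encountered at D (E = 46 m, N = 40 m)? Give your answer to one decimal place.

489.9 m

Let the plane be z = a·E + b·N + c.
B−A: 334a − 230b = −57.9;  C−A: 217a − 318b = −9.
Solving gives a = −0.29026, b = −0.16977.
Then c = 428.9 − a·56 − b·382 = 510.01.
At (46, 40): z = −13.4 − 6.8 + 510.01 = 489.9 m.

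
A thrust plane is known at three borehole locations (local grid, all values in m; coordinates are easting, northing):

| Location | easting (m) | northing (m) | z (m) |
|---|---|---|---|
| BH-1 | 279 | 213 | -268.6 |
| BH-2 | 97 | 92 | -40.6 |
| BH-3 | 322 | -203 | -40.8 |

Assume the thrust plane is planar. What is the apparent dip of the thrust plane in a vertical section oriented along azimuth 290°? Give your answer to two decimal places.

29.45°

Let the plane be z = a·easting + b·northing + c.
BH-2−BH-1: −182a − 121b = 228;  BH-3−BH-1: 43a − 416b = 227.8.
Solving gives a = −0.83154, b = −0.63355.
Unit vector along 290° is (sin 290°, cos 290°) = (-0.9397, 0.3420).
Slope in that direction = a·(-0.9397) + b·(0.3420) = 0.56471.
Apparent dip = arctan|0.56471| = 29.45° (true dip is 46.3°, so apparent ≤ true as expected).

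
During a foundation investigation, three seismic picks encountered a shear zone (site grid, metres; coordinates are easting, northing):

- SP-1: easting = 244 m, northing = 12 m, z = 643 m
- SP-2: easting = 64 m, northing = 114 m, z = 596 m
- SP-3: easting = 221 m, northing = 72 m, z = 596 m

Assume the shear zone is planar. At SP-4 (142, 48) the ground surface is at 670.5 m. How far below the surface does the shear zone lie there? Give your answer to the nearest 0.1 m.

35.1 m

Let the plane be z = a·easting + b·northing + c.
SP-2−SP-1: −180a + 102b = −47;  SP-3−SP-1: −23a + 60b = −47.
Solving gives a = −0.23350, b = −0.87284.
Then c = 643 − a·244 − b·12 = 710.45.
At (142, 48): z_contact = −33.16 − 41.90 + 710.45 = 635.39 m.
Depth below ground = 670.5 − 635.39 = 35.1 m.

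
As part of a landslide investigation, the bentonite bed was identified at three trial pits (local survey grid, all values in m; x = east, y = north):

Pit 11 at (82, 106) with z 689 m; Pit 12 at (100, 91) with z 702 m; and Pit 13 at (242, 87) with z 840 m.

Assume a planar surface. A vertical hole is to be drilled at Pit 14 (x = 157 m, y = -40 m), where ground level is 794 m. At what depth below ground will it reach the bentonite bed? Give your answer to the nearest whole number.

77 m

Two edge vectors: Pit 11→Pit 12 = (18, -15, 13), Pit 11→Pit 13 = (160, -19, 151).
Normal n = (Pit 11→Pit 12) × (Pit 11→Pit 13) = (-2018, -638, 2058).
So ∂z/∂x = −n_x/n_z = 0.98056 and ∂z/∂y = −n_y/n_z = 0.31001.
Intercept c from Pit 11: 689 − 80.41 − 32.86 = 575.73.
At (157, -40): z_contact = 153.9 − 12.4 + 575.73 = 717.3 m.
Depth below ground = 794 − 717.3 = 77 m.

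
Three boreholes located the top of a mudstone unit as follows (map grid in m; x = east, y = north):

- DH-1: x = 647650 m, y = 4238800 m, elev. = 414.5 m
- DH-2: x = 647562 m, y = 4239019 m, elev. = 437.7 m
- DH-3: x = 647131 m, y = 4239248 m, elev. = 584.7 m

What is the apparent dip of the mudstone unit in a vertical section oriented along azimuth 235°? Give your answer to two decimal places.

Let the plane be z = a·x + b·y + c.
DH-2−DH-1: −88a + 219b = 23.2;  DH-3−DH-1: −519a + 448b = 170.2.
Solving gives a = −0.36209, b = −0.03956.
Unit vector along 235° is (sin 235°, cos 235°) = (-0.8192, -0.5736).
Slope in that direction = a·(-0.8192) + b·(-0.5736) = 0.31929.
Apparent dip = arctan|0.31929| = 17.71° (true dip is 20.0°, so apparent ≤ true as expected).

17.71°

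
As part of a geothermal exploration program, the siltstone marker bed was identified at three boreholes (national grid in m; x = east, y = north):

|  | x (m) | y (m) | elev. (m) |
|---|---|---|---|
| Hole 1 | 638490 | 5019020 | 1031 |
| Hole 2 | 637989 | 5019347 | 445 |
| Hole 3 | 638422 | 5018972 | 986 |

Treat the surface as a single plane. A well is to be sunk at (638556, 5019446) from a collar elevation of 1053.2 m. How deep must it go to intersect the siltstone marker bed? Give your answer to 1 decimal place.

Let the plane be z = a·x + b·y + c.
Hole 2−Hole 1: −501a + 327b = −586;  Hole 3−Hole 1: −68a − 48b = −45.
Solving gives a = 0.925654654, b = −0.373844093.
Then c = 1031 − a·638490 − b·5019020 = 1286340.74.
At (638556, 5019446): z_contact = 591082.33 − 1876490.24 + 1286340.74 = 932.84 m.
Depth below ground = 1053.2 − 932.84 = 120.4 m.

120.4 m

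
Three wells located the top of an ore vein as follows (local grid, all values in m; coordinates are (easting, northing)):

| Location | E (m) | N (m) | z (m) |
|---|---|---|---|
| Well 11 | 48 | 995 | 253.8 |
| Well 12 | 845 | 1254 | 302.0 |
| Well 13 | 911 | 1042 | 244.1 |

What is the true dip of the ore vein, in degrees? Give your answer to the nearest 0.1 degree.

14.9°

Let the plane be z = a·E + b·N + c.
Well 12−Well 11: 797a + 259b = 48.2;  Well 13−Well 11: 863a + 47b = −9.7.
Solving gives a = −0.02568, b = 0.26512.
Gradient magnitude |∇z| = √(a² + b²) = √(0.00066 + 0.07029) = 0.26636.
True dip = arctan(0.26636) = 14.9°, dipping toward S (azimuth ≈ 174°).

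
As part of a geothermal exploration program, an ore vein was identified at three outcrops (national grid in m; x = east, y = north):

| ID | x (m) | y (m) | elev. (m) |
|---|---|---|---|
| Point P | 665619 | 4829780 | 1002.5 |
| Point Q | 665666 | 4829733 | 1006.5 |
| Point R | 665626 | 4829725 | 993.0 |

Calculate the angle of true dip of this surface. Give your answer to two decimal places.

Let the plane be z = a·x + b·y + c.
Point Q−Point P: 47a − 47b = 4;  Point R−Point P: 7a − 55b = −9.5.
Solving gives a = 0.29543, b = 0.21033.
Gradient magnitude |∇z| = √(a² + b²) = √(0.08728 + 0.04424) = 0.36266.
True dip = arctan(0.36266) = 19.93°, dipping toward SW (azimuth ≈ 235°).

19.93°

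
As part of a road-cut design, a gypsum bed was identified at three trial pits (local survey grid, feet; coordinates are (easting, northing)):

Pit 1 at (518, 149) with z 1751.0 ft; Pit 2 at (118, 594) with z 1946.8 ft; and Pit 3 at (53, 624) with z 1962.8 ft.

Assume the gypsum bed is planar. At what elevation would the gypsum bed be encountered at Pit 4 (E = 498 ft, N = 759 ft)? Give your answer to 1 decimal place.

Let the plane be z = a·E + b·N + c.
Pit 2−Pit 1: −400a + 445b = 195.8;  Pit 3−Pit 1: −465a + 475b = 211.8.
Solving gives a = −0.07362, b = 0.37383.
Then c = 1751 − a·518 − b·149 = 1733.43.
At (498, 759): z = −36.7 + 283.7 + 1733.43 = 1980.5 ft.

1980.5 ft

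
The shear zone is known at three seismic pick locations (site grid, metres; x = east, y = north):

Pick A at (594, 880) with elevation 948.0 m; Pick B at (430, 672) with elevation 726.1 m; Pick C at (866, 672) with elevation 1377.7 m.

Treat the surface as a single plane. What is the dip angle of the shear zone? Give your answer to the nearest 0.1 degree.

Two edge vectors: Pick A→Pick B = (-164, -208, -221.9), Pick A→Pick C = (272, -208, 429.7).
Normal n = (Pick A→Pick B) × (Pick A→Pick C) = (-135532.8, 10114, 90688).
So ∂z/∂x = −n_x/n_z = 1.49450 and ∂z/∂y = −n_y/n_z = −0.11153.
Gradient magnitude |∇z| = √(a² + b²) = √(2.23352 + 0.01244) = 1.49865.
True dip = arctan(1.49865) = 56.3°, dipping toward W (azimuth ≈ 274°).

56.3°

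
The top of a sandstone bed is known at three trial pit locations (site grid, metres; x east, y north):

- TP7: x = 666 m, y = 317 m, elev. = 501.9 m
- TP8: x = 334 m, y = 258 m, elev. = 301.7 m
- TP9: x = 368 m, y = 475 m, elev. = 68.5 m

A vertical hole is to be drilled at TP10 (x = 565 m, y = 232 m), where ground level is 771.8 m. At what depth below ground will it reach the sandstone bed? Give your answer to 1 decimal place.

250.2 m

Let the plane be z = a·x + b·y + c.
TP8−TP7: −332a − 59b = −200.2;  TP9−TP7: −298a + 158b = −433.4.
Solving gives a = 0.81673, b = −1.20262.
Then c = 501.9 − a·666 − b·317 = 339.19.
At (565, 232): z_contact = 461.45 − 279.01 + 339.19 = 521.63 m.
Depth below ground = 771.8 − 521.63 = 250.2 m.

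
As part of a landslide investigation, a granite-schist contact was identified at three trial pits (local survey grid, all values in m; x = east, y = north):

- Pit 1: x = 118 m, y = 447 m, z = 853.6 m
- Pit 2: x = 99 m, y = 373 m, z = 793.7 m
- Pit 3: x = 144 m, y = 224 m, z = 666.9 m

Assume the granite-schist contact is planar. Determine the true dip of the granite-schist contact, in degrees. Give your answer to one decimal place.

39.8°

Let the plane be z = a·x + b·y + c.
Pit 2−Pit 1: −19a − 74b = −59.9;  Pit 3−Pit 1: 26a − 223b = −186.7.
Solving gives a = −0.07435, b = 0.82855.
Gradient magnitude |∇z| = √(a² + b²) = √(0.00553 + 0.68650) = 0.83188.
True dip = arctan(0.83188) = 39.8°, dipping toward S (azimuth ≈ 175°).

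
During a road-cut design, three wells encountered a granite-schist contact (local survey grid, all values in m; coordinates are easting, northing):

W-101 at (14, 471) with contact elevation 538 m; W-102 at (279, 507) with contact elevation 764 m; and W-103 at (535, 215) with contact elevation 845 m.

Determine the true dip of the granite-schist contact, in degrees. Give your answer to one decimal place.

Two edge vectors: W-101→W-102 = (265, 36, 226), W-101→W-103 = (521, -256, 307).
Normal n = (W-101→W-102) × (W-101→W-103) = (68908, 36391, -86596).
So ∂z/∂easting = −n_x/n_z = 0.79574 and ∂z/∂northing = −n_y/n_z = 0.42024.
Gradient magnitude |∇z| = √(a² + b²) = √(0.63320 + 0.17660) = 0.89989.
True dip = arctan(0.89989) = 42.0°, dipping toward WSW (azimuth ≈ 242°).

42.0°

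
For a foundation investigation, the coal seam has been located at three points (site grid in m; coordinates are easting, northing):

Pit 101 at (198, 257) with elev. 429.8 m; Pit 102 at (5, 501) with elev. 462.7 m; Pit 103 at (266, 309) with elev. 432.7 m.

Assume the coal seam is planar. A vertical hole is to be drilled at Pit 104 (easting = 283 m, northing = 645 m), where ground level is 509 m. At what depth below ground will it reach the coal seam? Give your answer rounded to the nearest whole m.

42 m

Two edge vectors: Pit 101→Pit 102 = (-193, 244, 32.9), Pit 101→Pit 103 = (68, 52, 2.9).
Normal n = (Pit 101→Pit 102) × (Pit 101→Pit 103) = (-1003.2, 2796.9, -26628).
So ∂z/∂easting = −n_x/n_z = −0.03767 and ∂z/∂northing = −n_y/n_z = 0.10504.
Intercept c from Pit 101: 429.8 + 7.46 − 26.99 = 410.27.
At (283, 645): z_contact = −10.7 + 67.7 + 410.27 = 467.4 m.
Depth below ground = 509 − 467.4 = 42 m.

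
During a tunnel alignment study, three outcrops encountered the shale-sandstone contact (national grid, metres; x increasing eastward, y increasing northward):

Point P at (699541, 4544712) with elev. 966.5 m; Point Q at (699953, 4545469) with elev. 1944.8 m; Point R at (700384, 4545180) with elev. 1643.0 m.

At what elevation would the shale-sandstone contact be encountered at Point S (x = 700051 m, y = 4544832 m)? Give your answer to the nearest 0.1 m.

Let the plane be z = a·x + b·y + c.
Point Q−Point P: 412a + 757b = 978.3;  Point R−Point P: 843a + 468b = 676.5.
Solving gives a = 0.121854559, b = 1.226018391.
Then c = 966.5 − a·699541 − b·4544712 = −5656176.25.
At (700051, 4544832): z = 85304.4 + 5572047.6 − 5656176.25 = 1175.8 m.

1175.8 m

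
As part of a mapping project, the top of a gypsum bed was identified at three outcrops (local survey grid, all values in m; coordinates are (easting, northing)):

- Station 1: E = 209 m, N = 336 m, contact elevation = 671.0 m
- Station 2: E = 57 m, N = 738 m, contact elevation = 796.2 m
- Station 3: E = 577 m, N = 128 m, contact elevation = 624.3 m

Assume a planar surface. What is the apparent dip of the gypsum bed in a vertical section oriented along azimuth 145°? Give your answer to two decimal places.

13.42°

Let the plane be z = a·E + b·N + c.
Station 2−Station 1: −152a + 402b = 125.2;  Station 3−Station 1: 368a − 208b = −46.7.
Solving gives a = 0.06248, b = 0.33507.
Unit vector along 145° is (sin 145°, cos 145°) = (0.5736, -0.8192).
Slope in that direction = a·(0.5736) + b·(-0.8192) = −0.23863.
Apparent dip = arctan|0.23863| = 13.42° (true dip is 18.8°, so apparent ≤ true as expected).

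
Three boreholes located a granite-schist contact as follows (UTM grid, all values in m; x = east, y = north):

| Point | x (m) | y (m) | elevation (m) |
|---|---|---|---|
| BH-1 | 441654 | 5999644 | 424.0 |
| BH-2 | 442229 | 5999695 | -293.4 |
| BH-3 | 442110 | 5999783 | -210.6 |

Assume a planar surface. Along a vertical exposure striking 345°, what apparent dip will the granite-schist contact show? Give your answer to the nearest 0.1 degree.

Let the plane be z = a·x + b·y + c.
BH-2−BH-1: 575a + 51b = −717.4;  BH-3−BH-1: 456a + 139b = −634.6.
Solving gives a = −1.18855, b = −0.66634.
Unit vector along 345° is (sin 345°, cos 345°) = (-0.2588, 0.9659).
Slope in that direction = a·(-0.2588) + b·(0.9659) = −0.33601.
Apparent dip = arctan|0.33601| = 18.6° (true dip is 53.7°, so apparent ≤ true as expected).

18.6°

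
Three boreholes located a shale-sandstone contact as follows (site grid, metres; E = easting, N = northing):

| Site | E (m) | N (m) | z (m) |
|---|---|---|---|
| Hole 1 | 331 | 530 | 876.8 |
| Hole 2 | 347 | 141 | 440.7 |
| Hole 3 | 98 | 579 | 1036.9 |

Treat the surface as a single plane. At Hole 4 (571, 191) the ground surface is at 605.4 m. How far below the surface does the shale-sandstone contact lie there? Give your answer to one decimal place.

211.6 m

Two edge vectors: Hole 1→Hole 2 = (16, -389, -436.1), Hole 1→Hole 3 = (-233, 49, 160.1).
Normal n = (Hole 1→Hole 2) × (Hole 1→Hole 3) = (-40910, 99049.7, -89853).
So ∂z/∂E = −n_x/n_z = −0.45530 and ∂z/∂N = −n_y/n_z = 1.10235.
Intercept c from Hole 1: 876.8 + 150.70 − 584.25 = 443.26.
At (571, 191): z_contact = −259.98 + 210.55 + 443.26 = 393.83 m.
Depth below ground = 605.4 − 393.83 = 211.6 m.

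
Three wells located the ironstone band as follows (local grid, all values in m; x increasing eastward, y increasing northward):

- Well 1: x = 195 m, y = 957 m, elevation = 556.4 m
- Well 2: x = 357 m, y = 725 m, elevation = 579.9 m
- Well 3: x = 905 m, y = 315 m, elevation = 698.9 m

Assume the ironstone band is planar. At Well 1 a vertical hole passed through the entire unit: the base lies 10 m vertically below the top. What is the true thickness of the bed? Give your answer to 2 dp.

Let the plane be z = a·x + b·y + c.
Well 2−Well 1: 162a − 232b = 23.5;  Well 3−Well 1: 710a − 642b = 142.5.
Solving gives a = 0.29602, b = 0.10541.
|∇z| = √(a²+b²) = 0.31423, so dip δ = arctan(0.31423) = 17.44°.
True thickness = vertical thickness × cos δ = 10 × cos 17.44° = 9.54 m.

9.54 m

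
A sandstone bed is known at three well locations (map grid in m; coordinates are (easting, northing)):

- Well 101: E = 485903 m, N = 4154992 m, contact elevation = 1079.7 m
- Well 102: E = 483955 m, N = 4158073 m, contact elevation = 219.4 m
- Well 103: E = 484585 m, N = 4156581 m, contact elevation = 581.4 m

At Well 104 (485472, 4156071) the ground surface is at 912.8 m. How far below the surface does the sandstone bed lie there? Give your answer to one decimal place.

Two edge vectors: Well 101→Well 102 = (-1948, 3081, -860.3), Well 101→Well 103 = (-1318, 1589, -498.3).
Normal n = (Well 101→Well 102) × (Well 101→Well 103) = (-168245.6, 163187, 965386).
So ∂z/∂E = −n_x/n_z = 0.174278061 and ∂z/∂N = −n_y/n_z = −0.169038084.
Intercept c from Well 101: 1079.7 − 84682.23 + 702351.89 = 618749.36.
At (485472, 4156071): z_contact = 84607.12 − 702534.28 + 618749.36 = 822.19 m.
Depth below ground = 912.8 − 822.19 = 90.6 m.

90.6 m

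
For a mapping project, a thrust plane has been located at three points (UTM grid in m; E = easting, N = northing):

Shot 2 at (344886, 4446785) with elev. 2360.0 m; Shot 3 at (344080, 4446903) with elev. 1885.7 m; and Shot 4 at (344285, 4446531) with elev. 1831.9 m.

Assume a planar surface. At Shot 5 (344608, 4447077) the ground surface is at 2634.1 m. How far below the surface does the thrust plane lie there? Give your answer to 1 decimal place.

309.5 m

Let the plane be z = a·E + b·N + c.
Shot 3−Shot 2: −806a + 118b = −474.3;  Shot 4−Shot 2: −601a − 254b = −528.1.
Solving gives a = 0.663135516, b = 0.510061239.
Then c = 2360 − a·344886 − b·4446785 = −2494478.82.
At (344608, 4447077): z_contact = 228521.80 + 2268281.60 − 2494478.82 = 2324.59 m.
Depth below ground = 2634.1 − 2324.59 = 309.5 m.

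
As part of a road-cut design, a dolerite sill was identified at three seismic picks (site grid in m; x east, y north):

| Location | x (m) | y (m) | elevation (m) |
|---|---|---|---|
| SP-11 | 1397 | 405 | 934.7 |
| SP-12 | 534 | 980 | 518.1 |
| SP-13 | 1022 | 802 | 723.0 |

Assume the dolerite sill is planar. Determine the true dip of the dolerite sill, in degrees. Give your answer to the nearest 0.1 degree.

21.9°

Two edge vectors: SP-11→SP-12 = (-863, 575, -416.6), SP-11→SP-13 = (-375, 397, -211.7).
Normal n = (SP-11→SP-12) × (SP-11→SP-13) = (43662.7, -26472.1, -126986).
So ∂z/∂x = −n_x/n_z = 0.34384 and ∂z/∂y = −n_y/n_z = −0.20846.
Gradient magnitude |∇z| = √(a² + b²) = √(0.11823 + 0.04346) = 0.40210.
True dip = arctan(0.40210) = 21.9°, dipping toward WNW (azimuth ≈ 301°).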